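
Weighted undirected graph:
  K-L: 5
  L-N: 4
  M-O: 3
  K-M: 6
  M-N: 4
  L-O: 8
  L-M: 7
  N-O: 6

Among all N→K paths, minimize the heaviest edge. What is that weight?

A few of the N→K routes:
N-O-M-K: max(6, 3, 6) = 6
N-M-K: max(4, 6) = 6
N-L-K: max(4, 5) = 5
Smallest bottleneck: 5.

5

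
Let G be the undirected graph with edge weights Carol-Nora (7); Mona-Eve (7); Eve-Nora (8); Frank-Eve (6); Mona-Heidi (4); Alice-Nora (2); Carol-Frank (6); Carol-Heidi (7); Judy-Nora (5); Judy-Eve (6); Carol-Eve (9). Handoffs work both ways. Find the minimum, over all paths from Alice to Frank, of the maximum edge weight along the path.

6

Checking several routes:
Alice → Nora → Judy → Eve → Frank: max(2, 5, 6, 6) = 6
Alice → Nora → Judy → Eve → Mona → Heidi → Carol → Frank: max(2, 5, 6, 7, 4, 7, 6) = 7
Alice → Nora → Carol → Heidi → Mona → Eve → Frank: max(2, 7, 7, 4, 7, 6) = 7
Alice → Nora → Eve → Mona → Heidi → Carol → Frank: max(2, 8, 7, 4, 7, 6) = 8
Alice → Nora → Eve → Frank: max(2, 8, 6) = 8
Alice → Nora → Carol → Frank: max(2, 7, 6) = 7
Smallest bottleneck: 6.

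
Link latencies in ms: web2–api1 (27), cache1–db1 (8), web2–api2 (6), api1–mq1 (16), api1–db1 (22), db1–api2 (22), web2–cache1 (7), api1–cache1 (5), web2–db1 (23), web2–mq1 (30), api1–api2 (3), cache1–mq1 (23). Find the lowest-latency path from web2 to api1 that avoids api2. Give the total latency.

12

Comparing a few candidate routes:
web2→db1→api1: 23 + 22 = 45
web2→cache1→db1→api1: 7 + 8 + 22 = 37
web2→cache1→api1: 7 + 5 = 12
web2→api1: 27
web2→db1→cache1→api1: 23 + 8 + 5 = 36
Shortest: 12 ms.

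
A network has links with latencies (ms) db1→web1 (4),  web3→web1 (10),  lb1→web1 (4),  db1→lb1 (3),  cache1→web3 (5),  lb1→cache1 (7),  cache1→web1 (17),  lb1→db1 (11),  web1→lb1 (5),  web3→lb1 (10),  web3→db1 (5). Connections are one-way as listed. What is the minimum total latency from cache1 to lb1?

Paths from cache1 to lb1:
cache1→web3→lb1: 5 + 10 = 15
cache1→web3→db1→lb1: 5 + 5 + 3 = 13
cache1→web3→web1→lb1: 5 + 10 + 5 = 20
cache1→web3→db1→web1→lb1: 5 + 5 + 4 + 5 = 19
cache1→web1→lb1: 17 + 5 = 22
Best route has total 13 ms.

13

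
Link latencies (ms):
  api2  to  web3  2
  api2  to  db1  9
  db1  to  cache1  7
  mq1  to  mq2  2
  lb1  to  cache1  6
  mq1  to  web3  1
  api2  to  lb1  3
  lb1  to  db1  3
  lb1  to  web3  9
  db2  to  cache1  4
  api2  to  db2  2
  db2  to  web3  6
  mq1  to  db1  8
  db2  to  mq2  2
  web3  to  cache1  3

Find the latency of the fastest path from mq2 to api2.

Checking several routes:
mq2-db2-web3-api2: 2 + 6 + 2 = 10
mq2-db2-api2: 2 + 2 = 4
mq2-mq1-web3-api2: 2 + 1 + 2 = 5
The minimum is 4 ms.

4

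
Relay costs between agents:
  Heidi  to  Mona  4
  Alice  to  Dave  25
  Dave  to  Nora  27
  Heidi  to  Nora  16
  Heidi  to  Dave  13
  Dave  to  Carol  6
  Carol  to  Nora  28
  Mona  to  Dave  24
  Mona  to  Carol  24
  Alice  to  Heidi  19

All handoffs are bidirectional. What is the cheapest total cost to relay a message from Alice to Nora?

Some routes from Alice to Nora:
Alice-Dave-Nora: 25 + 27 = 52
Alice-Dave-Heidi-Nora: 25 + 13 + 16 = 54
Alice-Heidi-Nora: 19 + 16 = 35
The minimum is 35.

35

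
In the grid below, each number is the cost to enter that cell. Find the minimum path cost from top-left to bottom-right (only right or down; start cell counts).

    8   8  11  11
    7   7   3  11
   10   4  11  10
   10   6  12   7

51

Best path: (0,0) → (1,0) → (1,1) → (2,1) → (3,1) → (3,2) → (3,3)
Cost: 8 + 7 + 7 + 4 + 6 + 12 + 7 = 51
For comparison, the top-then-right route costs 66.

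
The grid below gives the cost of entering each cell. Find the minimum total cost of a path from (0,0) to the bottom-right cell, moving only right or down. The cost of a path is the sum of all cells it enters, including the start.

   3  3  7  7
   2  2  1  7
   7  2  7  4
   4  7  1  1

17

Cheapest: (0,0) (1,0) (1,1) (1,2) (2,2) (3,2) (3,3)
  3 + 2 + 2 + 1 + 7 + 1 + 1 = 17
For comparison, the top-then-right route costs 32.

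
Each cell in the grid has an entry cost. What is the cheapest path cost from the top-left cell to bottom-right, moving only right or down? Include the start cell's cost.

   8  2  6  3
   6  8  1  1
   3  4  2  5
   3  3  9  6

29

Best path: r0c0 r0c1 r0c2 r1c2 r1c3 r2c3 r3c3
Cost: 8 + 2 + 6 + 1 + 1 + 5 + 6 = 29
For comparison, the top-then-right route costs 31.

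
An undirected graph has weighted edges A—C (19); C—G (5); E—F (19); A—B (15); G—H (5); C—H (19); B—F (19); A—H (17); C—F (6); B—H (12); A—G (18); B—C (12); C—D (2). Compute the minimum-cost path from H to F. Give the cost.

A few of the H→F routes:
H -> G -> C -> F: 5 + 5 + 6 = 16
H -> A -> C -> F: 17 + 19 + 6 = 42
H -> B -> C -> F: 12 + 12 + 6 = 30
H -> G -> C -> B -> F: 5 + 5 + 12 + 19 = 41
H -> B -> F: 12 + 19 = 31
H -> C -> F: 19 + 6 = 25
Shortest: 16.

16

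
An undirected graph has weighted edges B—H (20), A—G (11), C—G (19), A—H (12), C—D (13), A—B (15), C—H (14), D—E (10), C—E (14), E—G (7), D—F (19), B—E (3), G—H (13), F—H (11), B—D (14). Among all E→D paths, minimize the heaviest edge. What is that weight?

Some routes from E to D:
E→G→A→H→C→D: max(7, 11, 12, 14, 13) = 14
E→C→D: max(14, 13) = 14
E→B→D: max(3, 14) = 14
E→D: max(10) = 10
The minimum achievable maximum is 10.

10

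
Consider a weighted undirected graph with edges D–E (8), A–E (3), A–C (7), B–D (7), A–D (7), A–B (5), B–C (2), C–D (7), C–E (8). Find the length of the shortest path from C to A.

7

A few of the C→A routes:
C-A: 7
C-B-A: 2 + 5 = 7
C-E-A: 8 + 3 = 11
The minimum is 7.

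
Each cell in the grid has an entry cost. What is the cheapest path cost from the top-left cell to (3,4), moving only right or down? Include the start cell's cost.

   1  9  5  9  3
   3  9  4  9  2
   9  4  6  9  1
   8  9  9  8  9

Path (0,0) (1,0) (1,1) (1,2) (1,3) (1,4) (2,4) (3,4): 1 + 3 + 9 + 4 + 9 + 2 + 1 + 9 = 38.
(Top row then right column would cost 39.)

38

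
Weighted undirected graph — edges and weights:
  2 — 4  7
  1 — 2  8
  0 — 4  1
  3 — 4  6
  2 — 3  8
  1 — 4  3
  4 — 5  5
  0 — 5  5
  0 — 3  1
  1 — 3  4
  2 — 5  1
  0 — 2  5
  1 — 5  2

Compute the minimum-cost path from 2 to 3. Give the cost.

A few of the 2→3 routes:
2-5-1-3: 1 + 2 + 4 = 7
2-0-3: 5 + 1 = 6
2-5-0-3: 1 + 5 + 1 = 7
The minimum is 6.

6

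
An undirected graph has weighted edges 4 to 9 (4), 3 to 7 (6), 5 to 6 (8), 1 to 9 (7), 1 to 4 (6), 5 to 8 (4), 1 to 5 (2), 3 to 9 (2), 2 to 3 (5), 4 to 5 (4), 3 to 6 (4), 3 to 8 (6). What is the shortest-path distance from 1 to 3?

9

A few of the 1→3 routes:
1-9-3: 7 + 2 = 9
1-5-8-3: 2 + 4 + 6 = 12
1-5-4-9-3: 2 + 4 + 4 + 2 = 12
1-4-9-3: 6 + 4 + 2 = 12
1-5-6-3: 2 + 8 + 4 = 14
The minimum is 9.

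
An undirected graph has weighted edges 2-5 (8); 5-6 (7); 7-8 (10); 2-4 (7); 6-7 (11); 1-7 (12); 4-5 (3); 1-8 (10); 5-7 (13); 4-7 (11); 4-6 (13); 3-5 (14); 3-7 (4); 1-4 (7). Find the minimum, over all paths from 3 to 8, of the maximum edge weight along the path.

A few of the 3→8 routes:
3 -> 7 -> 1 -> 8: max(4, 12, 10) = 12
3 -> 7 -> 4 -> 1 -> 8: max(4, 11, 7, 10) = 11
3 -> 7 -> 6 -> 5 -> 4 -> 1 -> 8: max(4, 11, 7, 3, 7, 10) = 11
3 -> 7 -> 8: max(4, 10) = 10
3 -> 7 -> 6 -> 5 -> 2 -> 4 -> 1 -> 8: max(4, 11, 7, 8, 7, 7, 10) = 11
Smallest bottleneck: 10.

10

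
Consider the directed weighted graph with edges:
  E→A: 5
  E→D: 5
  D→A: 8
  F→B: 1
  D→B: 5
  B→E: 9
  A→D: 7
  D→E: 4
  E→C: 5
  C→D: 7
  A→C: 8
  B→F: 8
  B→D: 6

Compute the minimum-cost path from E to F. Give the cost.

Routes from E to F:
E → D → B → F: 5 + 5 + 8 = 18
E → A → D → B → F: 5 + 7 + 5 + 8 = 25
E → C → D → B → F: 5 + 7 + 5 + 8 = 25
E → A → C → D → B → F: 5 + 8 + 7 + 5 + 8 = 33
The minimum is 18.

18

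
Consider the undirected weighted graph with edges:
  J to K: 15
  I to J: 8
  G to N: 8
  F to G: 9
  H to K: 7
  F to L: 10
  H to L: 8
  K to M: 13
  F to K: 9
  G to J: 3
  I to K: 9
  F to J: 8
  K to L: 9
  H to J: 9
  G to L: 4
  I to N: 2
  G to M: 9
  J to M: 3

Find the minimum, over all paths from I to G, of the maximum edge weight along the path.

Checking several routes:
I -> J -> G: max(8, 3) = 8
I -> K -> F -> J -> M -> G: max(9, 9, 8, 3, 9) = 9
I -> K -> F -> J -> G: max(9, 9, 8, 3) = 9
I -> K -> F -> J -> H -> L -> G: max(9, 9, 8, 9, 8, 4) = 9
I -> N -> G: max(2, 8) = 8
Smallest bottleneck: 8.

8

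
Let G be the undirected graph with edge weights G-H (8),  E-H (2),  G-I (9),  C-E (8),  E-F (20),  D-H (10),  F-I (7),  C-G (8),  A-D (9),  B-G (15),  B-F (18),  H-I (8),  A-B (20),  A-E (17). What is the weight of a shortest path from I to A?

Comparing a few candidate routes:
I - H - D - A: 8 + 10 + 9 = 27
I - G - C - E - A: 9 + 8 + 8 + 17 = 42
I - H - E - A: 8 + 2 + 17 = 27
I - G - H - E - A: 9 + 8 + 2 + 17 = 36
I - G - H - D - A: 9 + 8 + 10 + 9 = 36
The minimum is 27.

27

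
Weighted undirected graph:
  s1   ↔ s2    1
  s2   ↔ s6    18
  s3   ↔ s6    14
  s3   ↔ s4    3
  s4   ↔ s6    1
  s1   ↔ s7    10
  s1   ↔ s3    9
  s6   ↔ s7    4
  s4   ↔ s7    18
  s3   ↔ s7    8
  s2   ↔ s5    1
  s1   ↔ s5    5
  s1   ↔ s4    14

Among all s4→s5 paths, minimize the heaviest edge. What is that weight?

9

A few of the s4→s5 routes:
s4-s3-s1-s5: max(3, 9, 5) = 9
s4-s3-s1-s2-s5: max(3, 9, 1, 1) = 9
s4-s6-s7-s3-s1-s2-s5: max(1, 4, 8, 9, 1, 1) = 9
s4-s6-s7-s3-s1-s5: max(1, 4, 8, 9, 5) = 9
The minimum achievable maximum is 9.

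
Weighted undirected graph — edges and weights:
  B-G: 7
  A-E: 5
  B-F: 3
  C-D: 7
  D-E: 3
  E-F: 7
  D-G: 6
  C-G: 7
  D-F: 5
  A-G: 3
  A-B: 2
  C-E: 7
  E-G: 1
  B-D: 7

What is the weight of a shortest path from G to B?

Some routes from G to B:
G-A-B: 3 + 2 = 5
G-E-D-B: 1 + 3 + 7 = 11
G-B: 7
G-E-A-B: 1 + 5 + 2 = 8
Shortest: 5.

5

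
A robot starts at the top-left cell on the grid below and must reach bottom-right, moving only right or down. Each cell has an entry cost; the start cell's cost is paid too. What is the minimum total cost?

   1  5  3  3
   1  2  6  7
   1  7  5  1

Best path: (0,0)→(1,0)→(1,1)→(1,2)→(2,2)→(2,3)
Cost: 1 + 1 + 2 + 6 + 5 + 1 = 16
(Top row then right column would cost 20.)

16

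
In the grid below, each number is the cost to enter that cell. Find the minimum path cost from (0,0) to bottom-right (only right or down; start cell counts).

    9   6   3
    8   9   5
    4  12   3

One optimal route is r0c0 → r0c1 → r0c2 → r1c2 → r2c2.
Its cost is 9 + 6 + 3 + 5 + 3 = 26.

26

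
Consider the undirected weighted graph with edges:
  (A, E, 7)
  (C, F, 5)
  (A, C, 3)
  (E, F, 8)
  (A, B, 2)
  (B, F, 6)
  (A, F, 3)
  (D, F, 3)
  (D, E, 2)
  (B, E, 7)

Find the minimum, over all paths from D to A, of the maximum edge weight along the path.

A few of the D→A routes:
D → E → B → F → C → A: max(2, 7, 6, 5, 3) = 7
D → E → B → F → A: max(2, 7, 6, 3) = 7
D → E → B → A: max(2, 7, 2) = 7
D → F → C → A: max(3, 5, 3) = 5
D → F → B → A: max(3, 6, 2) = 6
D → F → A: max(3, 3) = 3
Smallest bottleneck: 3.

3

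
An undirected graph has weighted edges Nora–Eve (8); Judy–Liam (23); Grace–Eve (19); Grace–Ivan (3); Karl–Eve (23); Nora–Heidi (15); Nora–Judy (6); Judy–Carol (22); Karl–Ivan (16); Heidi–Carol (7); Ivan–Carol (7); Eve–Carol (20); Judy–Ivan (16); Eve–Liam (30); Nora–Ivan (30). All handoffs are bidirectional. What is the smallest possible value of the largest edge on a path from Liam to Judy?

23

Checking several routes:
Liam -> Eve -> Carol -> Heidi -> Nora -> Ivan -> Judy: max(30, 20, 7, 15, 30, 16) = 30
Liam -> Eve -> Carol -> Heidi -> Nora -> Judy: max(30, 20, 7, 15, 6) = 30
Liam -> Eve -> Carol -> Judy: max(30, 20, 22) = 30
Liam -> Judy: max(23) = 23
The minimum achievable maximum is 23.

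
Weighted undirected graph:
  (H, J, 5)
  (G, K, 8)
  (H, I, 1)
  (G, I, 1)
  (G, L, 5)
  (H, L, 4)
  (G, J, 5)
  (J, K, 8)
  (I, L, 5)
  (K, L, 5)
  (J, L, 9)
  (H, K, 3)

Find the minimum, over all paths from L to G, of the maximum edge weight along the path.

4

Checking several routes:
L → K → H → J → G: max(5, 3, 5, 5) = 5
L → K → H → I → G: max(5, 3, 1, 1) = 5
L → G: max(5) = 5
L → H → I → G: max(4, 1, 1) = 4
Best route has worst link 4.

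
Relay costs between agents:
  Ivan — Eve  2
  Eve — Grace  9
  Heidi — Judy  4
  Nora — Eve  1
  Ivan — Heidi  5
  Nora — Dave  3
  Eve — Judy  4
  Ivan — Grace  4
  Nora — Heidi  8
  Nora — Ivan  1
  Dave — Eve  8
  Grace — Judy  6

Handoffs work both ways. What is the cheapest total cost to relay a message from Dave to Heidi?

Checking several routes:
Dave - Nora - Ivan - Heidi: 3 + 1 + 5 = 9
Dave - Nora - Heidi: 3 + 8 = 11
Dave - Nora - Eve - Ivan - Heidi: 3 + 1 + 2 + 5 = 11
Best route has total 9.

9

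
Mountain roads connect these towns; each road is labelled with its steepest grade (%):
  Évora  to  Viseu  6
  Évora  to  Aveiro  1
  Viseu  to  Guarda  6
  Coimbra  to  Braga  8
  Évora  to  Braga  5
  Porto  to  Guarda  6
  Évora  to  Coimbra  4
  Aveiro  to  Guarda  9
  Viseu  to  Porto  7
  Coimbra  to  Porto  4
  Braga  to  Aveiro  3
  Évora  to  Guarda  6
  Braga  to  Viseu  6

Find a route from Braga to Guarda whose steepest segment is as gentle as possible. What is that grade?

6

Some routes from Braga to Guarda:
Braga -> Évora -> Viseu -> Guarda: max(5, 6, 6) = 6
Braga -> Aveiro -> Évora -> Coimbra -> Porto -> Guarda: max(3, 1, 4, 4, 6) = 6
Braga -> Aveiro -> Évora -> Viseu -> Guarda: max(3, 1, 6, 6) = 6
Braga -> Aveiro -> Évora -> Guarda: max(3, 1, 6) = 6
The minimum achievable maximum is 6%.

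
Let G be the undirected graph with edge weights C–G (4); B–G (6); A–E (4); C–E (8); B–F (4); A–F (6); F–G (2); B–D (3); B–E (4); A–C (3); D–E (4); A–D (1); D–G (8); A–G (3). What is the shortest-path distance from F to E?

A few of the F→E routes:
F - B - D - E: 4 + 3 + 4 = 11
F - B - E: 4 + 4 = 8
F - A - E: 6 + 4 = 10
F - G - A - D - E: 2 + 3 + 1 + 4 = 10
F - G - A - E: 2 + 3 + 4 = 9
F - A - D - E: 6 + 1 + 4 = 11
The minimum is 8.

8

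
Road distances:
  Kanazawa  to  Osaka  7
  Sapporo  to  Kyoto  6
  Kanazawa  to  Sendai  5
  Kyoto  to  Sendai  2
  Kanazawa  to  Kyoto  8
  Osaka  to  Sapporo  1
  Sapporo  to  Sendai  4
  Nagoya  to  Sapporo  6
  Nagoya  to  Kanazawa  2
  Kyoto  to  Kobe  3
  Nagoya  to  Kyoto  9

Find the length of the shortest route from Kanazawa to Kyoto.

Some routes from Kanazawa to Kyoto:
Kanazawa -> Osaka -> Sapporo -> Sendai -> Kyoto: 7 + 1 + 4 + 2 = 14
Kanazawa -> Nagoya -> Kyoto: 2 + 9 = 11
Kanazawa -> Nagoya -> Sapporo -> Sendai -> Kyoto: 2 + 6 + 4 + 2 = 14
Kanazawa -> Kyoto: 8
Kanazawa -> Osaka -> Sapporo -> Kyoto: 7 + 1 + 6 = 14
Kanazawa -> Sendai -> Kyoto: 5 + 2 = 7
The minimum is 7.

7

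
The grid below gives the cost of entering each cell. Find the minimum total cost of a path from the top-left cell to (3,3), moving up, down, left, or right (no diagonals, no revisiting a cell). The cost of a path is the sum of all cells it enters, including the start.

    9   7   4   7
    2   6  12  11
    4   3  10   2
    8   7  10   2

Take (0,0) → (1,0) → (2,0) → (2,1) → (2,2) → (2,3) → (3,3) for a total of 9 + 2 + 4 + 3 + 10 + 2 + 2 = 32.

32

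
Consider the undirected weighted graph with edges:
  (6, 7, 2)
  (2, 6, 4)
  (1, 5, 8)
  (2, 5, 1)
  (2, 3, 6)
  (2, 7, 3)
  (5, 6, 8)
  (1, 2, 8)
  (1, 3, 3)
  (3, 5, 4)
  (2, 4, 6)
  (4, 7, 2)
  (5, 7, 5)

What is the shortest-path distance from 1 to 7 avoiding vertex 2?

Routes from 1 to 7 avoiding 2:
1-3-5-7: 3 + 4 + 5 = 12
1-3-5-6-7: 3 + 4 + 8 + 2 = 17
1-5-6-7: 8 + 8 + 2 = 18
1-5-7: 8 + 5 = 13
The minimum is 12.

12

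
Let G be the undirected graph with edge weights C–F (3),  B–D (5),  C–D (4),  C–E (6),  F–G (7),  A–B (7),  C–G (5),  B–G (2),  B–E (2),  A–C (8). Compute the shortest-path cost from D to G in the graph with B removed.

Candidate routes:
D -> C -> F -> G: 4 + 3 + 7 = 14
D -> C -> G: 4 + 5 = 9
Shortest: 9.

9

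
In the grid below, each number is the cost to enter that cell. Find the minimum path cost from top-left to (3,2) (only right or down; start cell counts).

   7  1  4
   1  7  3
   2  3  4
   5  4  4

Cheapest: r0c0 -> r1c0 -> r2c0 -> r2c1 -> r2c2 -> r3c2
  7 + 1 + 2 + 3 + 4 + 4 = 21

21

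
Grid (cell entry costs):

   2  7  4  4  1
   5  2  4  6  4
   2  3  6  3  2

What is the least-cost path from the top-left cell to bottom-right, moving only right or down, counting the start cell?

23

Best path: (0,0) -> (1,0) -> (1,1) -> (2,1) -> (2,2) -> (2,3) -> (2,4)
Cost: 2 + 5 + 2 + 3 + 6 + 3 + 2 = 23
(Top row then right column would cost 24.)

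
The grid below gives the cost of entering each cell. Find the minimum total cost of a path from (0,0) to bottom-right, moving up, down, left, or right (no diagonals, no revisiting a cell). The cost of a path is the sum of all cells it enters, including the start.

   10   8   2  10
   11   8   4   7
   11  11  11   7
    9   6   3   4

42

Cheapest: r0c0 -> r0c1 -> r0c2 -> r1c2 -> r1c3 -> r2c3 -> r3c3
  10 + 8 + 2 + 4 + 7 + 7 + 4 = 42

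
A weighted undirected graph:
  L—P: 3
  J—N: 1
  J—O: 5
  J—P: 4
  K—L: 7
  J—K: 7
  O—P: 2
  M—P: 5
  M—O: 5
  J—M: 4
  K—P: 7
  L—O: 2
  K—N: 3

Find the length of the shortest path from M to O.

A few of the M→O routes:
M → P → O: 5 + 2 = 7
M → O: 5
M → J → O: 4 + 5 = 9
The minimum is 5.

5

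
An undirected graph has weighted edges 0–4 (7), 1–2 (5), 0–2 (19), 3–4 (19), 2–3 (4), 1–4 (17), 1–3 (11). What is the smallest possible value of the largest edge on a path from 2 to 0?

17

Candidate routes:
2-3-4-0: max(4, 19, 7) = 19
2-3-1-4-0: max(4, 11, 17, 7) = 17
2-1-3-4-0: max(5, 11, 19, 7) = 19
2-0: max(19) = 19
2-1-4-0: max(5, 17, 7) = 17
The minimum achievable maximum is 17.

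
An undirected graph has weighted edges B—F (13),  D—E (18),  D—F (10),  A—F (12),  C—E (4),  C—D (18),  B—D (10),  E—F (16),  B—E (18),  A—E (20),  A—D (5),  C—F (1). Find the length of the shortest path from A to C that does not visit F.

23

Some routes from A to C avoiding F:
A→E→C: 20 + 4 = 24
A→D→C: 5 + 18 = 23
A→D→B→E→C: 5 + 10 + 18 + 4 = 37
A→D→E→C: 5 + 18 + 4 = 27
Best route has total 23.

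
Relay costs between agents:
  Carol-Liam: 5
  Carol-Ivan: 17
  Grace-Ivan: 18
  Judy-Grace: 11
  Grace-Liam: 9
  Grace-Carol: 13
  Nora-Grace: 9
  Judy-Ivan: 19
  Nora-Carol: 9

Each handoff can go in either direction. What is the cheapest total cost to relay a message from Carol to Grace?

13

A few of the Carol→Grace routes:
Carol-Liam-Grace: 5 + 9 = 14
Carol-Nora-Grace: 9 + 9 = 18
Carol-Grace: 13
Shortest: 13.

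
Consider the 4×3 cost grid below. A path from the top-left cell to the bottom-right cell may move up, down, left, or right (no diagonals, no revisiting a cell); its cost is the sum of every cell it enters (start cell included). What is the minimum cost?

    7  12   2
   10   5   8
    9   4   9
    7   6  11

Path r0c0 → r1c0 → r1c1 → r2c1 → r3c1 → r3c2: 7 + 10 + 5 + 4 + 6 + 11 = 43.

43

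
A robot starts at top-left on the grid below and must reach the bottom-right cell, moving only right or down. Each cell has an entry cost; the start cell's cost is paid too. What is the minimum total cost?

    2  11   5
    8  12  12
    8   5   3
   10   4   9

35

Path r0c0 -> r1c0 -> r2c0 -> r2c1 -> r2c2 -> r3c2: 2 + 8 + 8 + 5 + 3 + 9 = 35.
(Top row then right column would cost 42.)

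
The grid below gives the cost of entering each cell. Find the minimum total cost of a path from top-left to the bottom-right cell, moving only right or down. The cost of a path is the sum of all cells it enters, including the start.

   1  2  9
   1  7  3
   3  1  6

Take (0,0) → (1,0) → (2,0) → (2,1) → (2,2) for a total of 1 + 1 + 3 + 1 + 6 = 12.

12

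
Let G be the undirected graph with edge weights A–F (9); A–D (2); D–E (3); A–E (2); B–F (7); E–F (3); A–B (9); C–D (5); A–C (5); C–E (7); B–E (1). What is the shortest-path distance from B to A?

Comparing a few candidate routes:
B - A: 9
B - E - D - A: 1 + 3 + 2 = 6
B - E - A: 1 + 2 = 3
Best route has total 3.

3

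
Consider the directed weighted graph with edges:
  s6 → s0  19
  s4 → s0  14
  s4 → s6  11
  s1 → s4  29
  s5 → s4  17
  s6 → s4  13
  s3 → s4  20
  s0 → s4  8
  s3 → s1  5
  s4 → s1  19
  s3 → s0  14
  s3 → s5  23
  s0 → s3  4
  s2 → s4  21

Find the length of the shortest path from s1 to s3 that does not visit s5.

47

Candidate routes:
s1 -> s4 -> s6 -> s0 -> s3: 29 + 11 + 19 + 4 = 63
s1 -> s4 -> s0 -> s3: 29 + 14 + 4 = 47
The minimum is 47.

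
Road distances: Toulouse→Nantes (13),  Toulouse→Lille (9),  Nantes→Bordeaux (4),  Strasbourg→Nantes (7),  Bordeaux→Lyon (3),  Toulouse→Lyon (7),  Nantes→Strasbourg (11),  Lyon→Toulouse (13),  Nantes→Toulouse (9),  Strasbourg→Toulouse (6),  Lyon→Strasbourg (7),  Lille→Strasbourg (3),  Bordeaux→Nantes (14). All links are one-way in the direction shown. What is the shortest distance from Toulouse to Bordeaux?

Candidate routes:
Toulouse → Lille → Strasbourg → Nantes → Bordeaux: 9 + 3 + 7 + 4 = 23
Toulouse → Lyon → Strasbourg → Nantes → Bordeaux: 7 + 7 + 7 + 4 = 25
Toulouse → Nantes → Bordeaux: 13 + 4 = 17
Shortest: 17.

17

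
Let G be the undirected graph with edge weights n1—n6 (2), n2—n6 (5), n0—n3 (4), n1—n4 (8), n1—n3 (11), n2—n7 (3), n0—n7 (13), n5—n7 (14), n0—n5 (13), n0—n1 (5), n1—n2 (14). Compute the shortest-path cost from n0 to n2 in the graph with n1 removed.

Candidate routes:
n0 → n5 → n7 → n2: 13 + 14 + 3 = 30
n0 → n7 → n2: 13 + 3 = 16
Shortest: 16.

16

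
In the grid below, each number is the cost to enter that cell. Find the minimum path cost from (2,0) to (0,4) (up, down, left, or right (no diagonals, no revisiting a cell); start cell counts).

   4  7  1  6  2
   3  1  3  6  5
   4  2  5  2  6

19

Best path: r2c0 → r2c1 → r1c1 → r1c2 → r0c2 → r0c3 → r0c4
Cost: 4 + 2 + 1 + 3 + 1 + 6 + 2 = 19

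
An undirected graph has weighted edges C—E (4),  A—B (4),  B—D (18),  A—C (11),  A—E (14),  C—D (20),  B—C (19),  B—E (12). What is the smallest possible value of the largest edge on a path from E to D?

Comparing a few candidate routes:
E → B → D: max(12, 18) = 18
E → A → C → B → D: max(14, 11, 19, 18) = 19
E → A → B → D: max(14, 4, 18) = 18
E → C → A → B → D: max(4, 11, 4, 18) = 18
E → C → B → D: max(4, 19, 18) = 19
The minimum achievable maximum is 18.

18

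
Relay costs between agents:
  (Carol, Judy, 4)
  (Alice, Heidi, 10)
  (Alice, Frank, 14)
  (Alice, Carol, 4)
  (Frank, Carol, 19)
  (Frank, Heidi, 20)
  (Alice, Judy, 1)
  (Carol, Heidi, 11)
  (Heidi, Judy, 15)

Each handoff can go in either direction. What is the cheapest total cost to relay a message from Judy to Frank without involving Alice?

Candidate routes:
Judy → Heidi → Frank: 15 + 20 = 35
Judy → Heidi → Carol → Frank: 15 + 11 + 19 = 45
Judy → Carol → Heidi → Frank: 4 + 11 + 20 = 35
Judy → Carol → Frank: 4 + 19 = 23
The minimum is 23.

23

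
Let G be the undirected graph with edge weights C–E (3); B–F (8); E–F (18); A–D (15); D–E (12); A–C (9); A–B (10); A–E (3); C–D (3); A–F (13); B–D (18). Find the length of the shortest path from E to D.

Checking several routes:
E -> C -> D: 3 + 3 = 6
E -> A -> C -> D: 3 + 9 + 3 = 15
E -> D: 12
E -> A -> D: 3 + 15 = 18
The minimum is 6.

6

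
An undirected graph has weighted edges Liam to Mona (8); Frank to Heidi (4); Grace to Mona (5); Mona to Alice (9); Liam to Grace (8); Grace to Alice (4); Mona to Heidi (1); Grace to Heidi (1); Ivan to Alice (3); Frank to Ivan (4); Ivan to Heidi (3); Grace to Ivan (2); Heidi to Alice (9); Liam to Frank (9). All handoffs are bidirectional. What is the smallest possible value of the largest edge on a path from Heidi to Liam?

8

Some routes from Heidi to Liam:
Heidi - Frank - Ivan - Grace - Mona - Liam: max(4, 4, 2, 5, 8) = 8
Heidi - Frank - Ivan - Grace - Liam: max(4, 4, 2, 8) = 8
Heidi - Frank - Ivan - Alice - Grace - Mona - Liam: max(4, 4, 3, 4, 5, 8) = 8
Smallest bottleneck: 8.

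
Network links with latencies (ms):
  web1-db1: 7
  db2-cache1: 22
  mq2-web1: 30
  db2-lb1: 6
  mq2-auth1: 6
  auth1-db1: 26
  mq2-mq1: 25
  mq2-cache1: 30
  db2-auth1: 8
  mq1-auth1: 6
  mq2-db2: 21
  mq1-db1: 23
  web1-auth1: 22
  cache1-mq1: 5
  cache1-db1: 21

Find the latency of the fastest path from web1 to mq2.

28

Comparing a few candidate routes:
web1 → db1 → auth1 → mq2: 7 + 26 + 6 = 39
web1 → mq2: 30
web1 → auth1 → mq2: 22 + 6 = 28
Shortest: 28 ms.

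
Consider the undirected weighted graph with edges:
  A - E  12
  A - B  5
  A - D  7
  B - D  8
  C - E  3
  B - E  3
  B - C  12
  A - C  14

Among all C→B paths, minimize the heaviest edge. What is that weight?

A few of the C→B routes:
C→E→A→D→B: max(3, 12, 7, 8) = 12
C→E→B: max(3, 3) = 3
C→B: max(12) = 12
The minimum achievable maximum is 3.

3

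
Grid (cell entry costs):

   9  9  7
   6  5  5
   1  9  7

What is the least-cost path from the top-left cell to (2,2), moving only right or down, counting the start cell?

Take r0c0→r1c0→r1c1→r1c2→r2c2 for a total of 9 + 6 + 5 + 5 + 7 = 32.

32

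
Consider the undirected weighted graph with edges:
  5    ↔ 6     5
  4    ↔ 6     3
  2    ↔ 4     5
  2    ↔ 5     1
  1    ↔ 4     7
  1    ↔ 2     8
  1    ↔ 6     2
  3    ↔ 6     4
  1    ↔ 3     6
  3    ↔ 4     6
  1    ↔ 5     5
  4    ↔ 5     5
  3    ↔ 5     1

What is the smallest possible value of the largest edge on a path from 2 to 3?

1

Some routes from 2 to 3:
2 - 4 - 5 - 6 - 3: max(5, 5, 5, 4) = 5
2 - 4 - 6 - 3: max(5, 3, 4) = 5
2 - 4 - 5 - 3: max(5, 5, 1) = 5
2 - 4 - 6 - 5 - 3: max(5, 3, 5, 1) = 5
2 - 5 - 3: max(1, 1) = 1
2 - 4 - 6 - 1 - 5 - 3: max(5, 3, 2, 5, 1) = 5
Smallest bottleneck: 1.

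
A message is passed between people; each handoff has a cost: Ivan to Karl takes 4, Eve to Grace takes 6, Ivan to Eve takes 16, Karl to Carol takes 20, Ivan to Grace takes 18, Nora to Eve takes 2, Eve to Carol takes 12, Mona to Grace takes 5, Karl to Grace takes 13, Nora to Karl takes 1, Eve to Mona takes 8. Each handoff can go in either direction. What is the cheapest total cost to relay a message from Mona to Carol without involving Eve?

38

Paths from Mona to Carol avoiding Eve:
Mona -> Grace -> Ivan -> Karl -> Carol: 5 + 18 + 4 + 20 = 47
Mona -> Grace -> Karl -> Carol: 5 + 13 + 20 = 38
Shortest: 38.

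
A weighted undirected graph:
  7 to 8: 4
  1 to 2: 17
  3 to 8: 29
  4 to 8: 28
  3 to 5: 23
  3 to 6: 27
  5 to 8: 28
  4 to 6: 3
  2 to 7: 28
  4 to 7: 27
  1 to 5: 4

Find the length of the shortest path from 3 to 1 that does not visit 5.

78

A few of the 3→1 routes:
3→8→7→2→1: 29 + 4 + 28 + 17 = 78
3→6→4→7→2→1: 27 + 3 + 27 + 28 + 17 = 102
3→6→4→8→7→2→1: 27 + 3 + 28 + 4 + 28 + 17 = 107
Best route has total 78.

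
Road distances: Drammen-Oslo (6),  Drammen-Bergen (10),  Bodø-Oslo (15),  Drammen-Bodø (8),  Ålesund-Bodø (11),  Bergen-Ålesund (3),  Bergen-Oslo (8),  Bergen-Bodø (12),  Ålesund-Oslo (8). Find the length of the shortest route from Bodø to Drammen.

Comparing a few candidate routes:
Bodø→Oslo→Drammen: 15 + 6 = 21
Bodø→Drammen: 8
Bodø→Bergen→Drammen: 12 + 10 = 22
Bodø→Ålesund→Bergen→Drammen: 11 + 3 + 10 = 24
Best route has total 8.

8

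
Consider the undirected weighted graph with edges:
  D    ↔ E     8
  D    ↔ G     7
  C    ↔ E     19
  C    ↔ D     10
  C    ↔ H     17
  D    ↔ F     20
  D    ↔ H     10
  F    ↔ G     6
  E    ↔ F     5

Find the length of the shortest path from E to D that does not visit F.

8

Routes from E to D avoiding F:
E - C - D: 19 + 10 = 29
E - C - H - D: 19 + 17 + 10 = 46
E - D: 8
Shortest: 8.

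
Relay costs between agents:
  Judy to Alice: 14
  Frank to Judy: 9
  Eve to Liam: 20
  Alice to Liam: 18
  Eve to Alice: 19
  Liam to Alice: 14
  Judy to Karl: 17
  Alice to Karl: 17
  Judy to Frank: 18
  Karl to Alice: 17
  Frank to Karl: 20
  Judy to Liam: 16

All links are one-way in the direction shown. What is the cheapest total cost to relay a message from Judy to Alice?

14

Paths from Judy to Alice:
Judy-Alice: 14
Judy-Frank-Karl-Alice: 18 + 20 + 17 = 55
Judy-Liam-Alice: 16 + 14 = 30
Judy-Karl-Alice: 17 + 17 = 34
The minimum is 14.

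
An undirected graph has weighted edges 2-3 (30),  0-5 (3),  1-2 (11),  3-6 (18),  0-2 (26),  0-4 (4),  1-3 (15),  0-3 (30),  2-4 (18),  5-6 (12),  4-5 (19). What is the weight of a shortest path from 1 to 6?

33

A few of the 1→6 routes:
1→2→4→5→6: 11 + 18 + 19 + 12 = 60
1→3→0→5→6: 15 + 30 + 3 + 12 = 60
1→2→4→0→5→6: 11 + 18 + 4 + 3 + 12 = 48
1→2→3→6: 11 + 30 + 18 = 59
1→2→0→5→6: 11 + 26 + 3 + 12 = 52
1→3→6: 15 + 18 = 33
Best route has total 33.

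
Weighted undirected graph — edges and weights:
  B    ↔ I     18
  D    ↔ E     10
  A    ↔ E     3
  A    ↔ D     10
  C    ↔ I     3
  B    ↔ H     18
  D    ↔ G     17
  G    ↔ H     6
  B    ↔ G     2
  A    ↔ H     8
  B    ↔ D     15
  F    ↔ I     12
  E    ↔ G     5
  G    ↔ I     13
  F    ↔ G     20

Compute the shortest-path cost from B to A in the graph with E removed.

16

Some routes from B to A avoiding E:
B - I - G - H - A: 18 + 13 + 6 + 8 = 45
B - G - D - A: 2 + 17 + 10 = 29
B - G - H - A: 2 + 6 + 8 = 16
B - D - A: 15 + 10 = 25
B - H - A: 18 + 8 = 26
B - D - G - H - A: 15 + 17 + 6 + 8 = 46
The minimum is 16.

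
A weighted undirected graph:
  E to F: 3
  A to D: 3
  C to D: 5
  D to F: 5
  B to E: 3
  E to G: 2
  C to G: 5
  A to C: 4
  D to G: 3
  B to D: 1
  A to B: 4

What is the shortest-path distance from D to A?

Some routes from D to A:
D - B - A: 1 + 4 = 5
D - G - C - A: 3 + 5 + 4 = 12
D - C - A: 5 + 4 = 9
D - A: 3
D - B - E - G - C - A: 1 + 3 + 2 + 5 + 4 = 15
D - G - E - B - A: 3 + 2 + 3 + 4 = 12
Shortest: 3.

3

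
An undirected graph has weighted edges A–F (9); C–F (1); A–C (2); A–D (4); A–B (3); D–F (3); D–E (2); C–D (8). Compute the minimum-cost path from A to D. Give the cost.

4

Paths from A to D:
A → C → D: 2 + 8 = 10
A → F → D: 9 + 3 = 12
A → F → C → D: 9 + 1 + 8 = 18
A → C → F → D: 2 + 1 + 3 = 6
A → D: 4
Best route has total 4.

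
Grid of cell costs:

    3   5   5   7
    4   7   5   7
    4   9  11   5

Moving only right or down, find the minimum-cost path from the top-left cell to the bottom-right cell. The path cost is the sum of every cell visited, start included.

30

Path r0c0→r0c1→r0c2→r1c2→r1c3→r2c3: 3 + 5 + 5 + 5 + 7 + 5 = 30.
(Top row then right column would cost 32.)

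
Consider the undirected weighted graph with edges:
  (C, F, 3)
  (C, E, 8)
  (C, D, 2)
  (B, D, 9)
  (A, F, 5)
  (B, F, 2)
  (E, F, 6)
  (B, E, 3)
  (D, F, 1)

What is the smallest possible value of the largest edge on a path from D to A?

Some routes from D to A:
D -> F -> A: max(1, 5) = 5
D -> C -> E -> B -> F -> A: max(2, 8, 3, 2, 5) = 8
D -> C -> F -> A: max(2, 3, 5) = 5
D -> B -> F -> A: max(9, 2, 5) = 9
D -> C -> E -> F -> A: max(2, 8, 6, 5) = 8
The minimum achievable maximum is 5.

5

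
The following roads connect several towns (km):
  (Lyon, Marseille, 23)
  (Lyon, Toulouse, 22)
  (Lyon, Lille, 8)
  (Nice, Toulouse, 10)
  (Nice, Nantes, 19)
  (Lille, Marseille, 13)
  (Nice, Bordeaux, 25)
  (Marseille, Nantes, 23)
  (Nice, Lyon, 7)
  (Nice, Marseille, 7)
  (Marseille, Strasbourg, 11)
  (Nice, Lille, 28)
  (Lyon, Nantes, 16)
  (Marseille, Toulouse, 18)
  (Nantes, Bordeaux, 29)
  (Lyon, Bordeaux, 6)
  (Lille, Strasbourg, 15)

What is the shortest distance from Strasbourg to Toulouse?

28

Comparing a few candidate routes:
Strasbourg → Marseille → Toulouse: 11 + 18 = 29
Strasbourg → Marseille → Nice → Toulouse: 11 + 7 + 10 = 28
Strasbourg → Lille → Lyon → Nice → Toulouse: 15 + 8 + 7 + 10 = 40
Best route has total 28 km.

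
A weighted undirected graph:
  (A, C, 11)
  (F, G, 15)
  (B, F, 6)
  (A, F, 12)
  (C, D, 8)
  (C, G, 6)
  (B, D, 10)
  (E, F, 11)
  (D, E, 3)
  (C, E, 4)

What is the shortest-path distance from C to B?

Some routes from C to B:
C-G-F-B: 6 + 15 + 6 = 27
C-E-F-B: 4 + 11 + 6 = 21
C-E-D-B: 4 + 3 + 10 = 17
C-D-B: 8 + 10 = 18
C-A-F-B: 11 + 12 + 6 = 29
C-D-E-F-B: 8 + 3 + 11 + 6 = 28
The minimum is 17.

17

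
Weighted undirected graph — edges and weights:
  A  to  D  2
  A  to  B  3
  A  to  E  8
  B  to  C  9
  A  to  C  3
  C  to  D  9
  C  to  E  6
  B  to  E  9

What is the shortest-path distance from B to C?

Some routes from B to C:
B - C: 9
B - A - C: 3 + 3 = 6
B - E - C: 9 + 6 = 15
B - A - D - C: 3 + 2 + 9 = 14
The minimum is 6.

6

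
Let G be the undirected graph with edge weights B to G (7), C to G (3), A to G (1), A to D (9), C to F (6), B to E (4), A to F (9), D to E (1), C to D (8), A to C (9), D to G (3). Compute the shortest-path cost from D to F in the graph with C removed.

13

Paths from D to F avoiding C:
D-G-A-F: 3 + 1 + 9 = 13
D-E-B-G-A-F: 1 + 4 + 7 + 1 + 9 = 22
D-A-F: 9 + 9 = 18
Best route has total 13.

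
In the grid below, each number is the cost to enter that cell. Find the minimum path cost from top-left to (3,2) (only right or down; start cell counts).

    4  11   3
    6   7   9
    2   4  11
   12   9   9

Take (0,0) → (1,0) → (2,0) → (2,1) → (3,1) → (3,2) for a total of 4 + 6 + 2 + 4 + 9 + 9 = 34.

34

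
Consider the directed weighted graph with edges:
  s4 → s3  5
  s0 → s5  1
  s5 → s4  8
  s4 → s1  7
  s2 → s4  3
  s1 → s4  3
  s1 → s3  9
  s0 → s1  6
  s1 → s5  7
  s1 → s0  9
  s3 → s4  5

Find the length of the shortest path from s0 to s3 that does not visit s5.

14

Paths from s0 to s3 avoiding s5:
s0→s1→s3: 6 + 9 = 15
s0→s1→s4→s3: 6 + 3 + 5 = 14
Best route has total 14.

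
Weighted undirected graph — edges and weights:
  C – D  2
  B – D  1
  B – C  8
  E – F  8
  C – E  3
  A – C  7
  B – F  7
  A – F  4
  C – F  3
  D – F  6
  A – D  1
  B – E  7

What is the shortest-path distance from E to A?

6

A few of the E→A routes:
E → C → F → D → A: 3 + 3 + 6 + 1 = 13
E → C → F → A: 3 + 3 + 4 = 10
E → C → A: 3 + 7 = 10
E → C → D → A: 3 + 2 + 1 = 6
E → B → D → A: 7 + 1 + 1 = 9
E → F → A: 8 + 4 = 12
The minimum is 6.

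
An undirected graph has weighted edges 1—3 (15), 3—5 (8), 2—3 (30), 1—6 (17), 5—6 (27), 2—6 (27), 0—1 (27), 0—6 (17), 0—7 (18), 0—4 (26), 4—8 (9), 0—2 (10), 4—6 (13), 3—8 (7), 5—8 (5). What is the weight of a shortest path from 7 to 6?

Checking several routes:
7→0→4→8→5→6: 18 + 26 + 9 + 5 + 27 = 85
7→0→6: 18 + 17 = 35
7→0→4→6: 18 + 26 + 13 = 57
7→0→1→6: 18 + 27 + 17 = 62
7→0→2→6: 18 + 10 + 27 = 55
Best route has total 35.

35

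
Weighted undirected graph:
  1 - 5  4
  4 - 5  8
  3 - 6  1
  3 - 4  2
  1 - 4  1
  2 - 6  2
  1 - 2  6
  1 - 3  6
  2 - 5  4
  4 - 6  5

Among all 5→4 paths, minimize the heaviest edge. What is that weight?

Checking several routes:
5 → 2 → 6 → 4: max(4, 2, 5) = 5
5 → 2 → 1 → 3 → 6 → 4: max(4, 6, 6, 1, 5) = 6
5 → 2 → 6 → 3 → 4: max(4, 2, 1, 2) = 4
5 → 2 → 6 → 3 → 1 → 4: max(4, 2, 1, 6, 1) = 6
5 → 2 → 1 → 4: max(4, 6, 1) = 6
5 → 1 → 4: max(4, 1) = 4
Smallest bottleneck: 4.

4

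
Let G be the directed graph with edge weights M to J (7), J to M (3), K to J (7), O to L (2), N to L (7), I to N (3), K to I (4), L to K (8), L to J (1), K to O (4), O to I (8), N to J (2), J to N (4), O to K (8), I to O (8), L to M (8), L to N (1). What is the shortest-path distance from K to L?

6

Paths from K to L:
K-O-I-N-L: 4 + 8 + 3 + 7 = 22
K-I-O-L: 4 + 8 + 2 = 14
K-I-N-L: 4 + 3 + 7 = 14
K-J-N-L: 7 + 4 + 7 = 18
K-O-L: 4 + 2 = 6
Shortest: 6.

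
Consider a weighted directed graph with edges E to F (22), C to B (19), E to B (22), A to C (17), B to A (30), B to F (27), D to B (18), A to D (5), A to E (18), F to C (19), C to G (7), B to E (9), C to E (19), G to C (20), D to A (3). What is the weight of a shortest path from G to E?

Candidate routes:
G→C→E: 20 + 19 = 39
G→C→B→A→E: 20 + 19 + 30 + 18 = 87
G→C→B→E: 20 + 19 + 9 = 48
The minimum is 39.

39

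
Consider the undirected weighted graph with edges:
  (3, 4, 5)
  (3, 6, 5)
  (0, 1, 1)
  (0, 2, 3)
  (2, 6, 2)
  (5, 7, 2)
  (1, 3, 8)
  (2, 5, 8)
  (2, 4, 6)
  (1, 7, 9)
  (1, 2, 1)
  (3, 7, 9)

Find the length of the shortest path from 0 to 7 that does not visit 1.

13

Paths from 0 to 7 avoiding 1:
0→2→4→3→7: 3 + 6 + 5 + 9 = 23
0→2→5→7: 3 + 8 + 2 = 13
0→2→6→3→7: 3 + 2 + 5 + 9 = 19
The minimum is 13.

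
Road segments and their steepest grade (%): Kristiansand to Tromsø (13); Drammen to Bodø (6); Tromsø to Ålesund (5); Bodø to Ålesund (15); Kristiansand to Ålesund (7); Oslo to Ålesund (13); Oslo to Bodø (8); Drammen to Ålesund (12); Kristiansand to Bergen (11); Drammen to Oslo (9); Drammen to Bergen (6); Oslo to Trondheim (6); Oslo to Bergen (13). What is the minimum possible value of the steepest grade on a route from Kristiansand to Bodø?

11

Comparing a few candidate routes:
Kristiansand - Bergen - Drammen - Bodø: max(11, 6, 6) = 11
Kristiansand - Tromsø - Ålesund - Drammen - Bodø: max(13, 5, 12, 6) = 13
Kristiansand - Tromsø - Ålesund - Drammen - Bergen - Oslo - Bodø: max(13, 5, 12, 6, 13, 8) = 13
Kristiansand - Bergen - Drammen - Oslo - Bodø: max(11, 6, 9, 8) = 11
Kristiansand - Ålesund - Drammen - Oslo - Bodø: max(7, 12, 9, 8) = 12
Kristiansand - Ålesund - Drammen - Bodø: max(7, 12, 6) = 12
Smallest bottleneck: 11%.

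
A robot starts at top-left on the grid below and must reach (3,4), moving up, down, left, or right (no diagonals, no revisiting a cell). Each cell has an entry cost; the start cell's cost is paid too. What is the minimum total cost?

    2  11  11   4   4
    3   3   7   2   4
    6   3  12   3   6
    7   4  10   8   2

Path [0,0]→[1,0]→[1,1]→[1,2]→[1,3]→[2,3]→[2,4]→[3,4]: 2 + 3 + 3 + 7 + 2 + 3 + 6 + 2 = 28.

28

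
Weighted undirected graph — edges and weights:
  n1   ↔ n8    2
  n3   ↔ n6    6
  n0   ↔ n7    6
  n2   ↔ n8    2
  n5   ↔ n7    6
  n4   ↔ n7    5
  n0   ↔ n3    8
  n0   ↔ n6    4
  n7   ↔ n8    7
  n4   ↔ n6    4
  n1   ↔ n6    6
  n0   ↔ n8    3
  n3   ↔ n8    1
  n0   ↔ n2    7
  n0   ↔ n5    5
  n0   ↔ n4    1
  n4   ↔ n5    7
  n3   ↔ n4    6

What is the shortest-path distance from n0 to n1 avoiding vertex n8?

10

Comparing a few candidate routes:
n0-n6-n1: 4 + 6 = 10
n0-n3-n6-n1: 8 + 6 + 6 = 20
n0-n4-n3-n6-n1: 1 + 6 + 6 + 6 = 19
n0-n4-n6-n1: 1 + 4 + 6 = 11
The minimum is 10.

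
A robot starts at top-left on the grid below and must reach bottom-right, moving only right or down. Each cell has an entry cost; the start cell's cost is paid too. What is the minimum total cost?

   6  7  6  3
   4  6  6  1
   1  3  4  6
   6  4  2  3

Cheapest: (0,0) (1,0) (2,0) (2,1) (2,2) (3,2) (3,3)
  6 + 4 + 1 + 3 + 4 + 2 + 3 = 23
For comparison, the top-then-right route costs 32.

23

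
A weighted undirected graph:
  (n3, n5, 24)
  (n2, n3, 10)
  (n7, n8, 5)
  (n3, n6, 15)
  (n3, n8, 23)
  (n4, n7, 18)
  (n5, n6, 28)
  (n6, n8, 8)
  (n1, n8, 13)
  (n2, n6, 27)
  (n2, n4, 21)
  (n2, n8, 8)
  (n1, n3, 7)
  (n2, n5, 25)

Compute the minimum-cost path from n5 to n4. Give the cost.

46

Comparing a few candidate routes:
n5-n2-n4: 25 + 21 = 46
n5-n2-n8-n7-n4: 25 + 8 + 5 + 18 = 56
n5-n3-n2-n4: 24 + 10 + 21 = 55
Best route has total 46.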